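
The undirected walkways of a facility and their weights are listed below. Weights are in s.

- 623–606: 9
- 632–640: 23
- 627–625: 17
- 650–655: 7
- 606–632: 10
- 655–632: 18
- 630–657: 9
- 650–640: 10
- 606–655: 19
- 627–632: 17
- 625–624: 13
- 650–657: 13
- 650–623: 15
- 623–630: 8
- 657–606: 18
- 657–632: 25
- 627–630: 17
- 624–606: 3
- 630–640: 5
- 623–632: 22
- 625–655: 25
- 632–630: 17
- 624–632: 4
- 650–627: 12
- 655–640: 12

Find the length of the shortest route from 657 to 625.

34 s

Candidate routes:
657 → 606 → 624 → 625: 18+3+13 = 34
657 → 632 → 624 → 625: 25+4+13 = 42
657 → 650 → 627 → 625: 13+12+17 = 42
657 → 630 → 623 → 606 → 624 → 625: 9+8+9+3+13 = 42
Cheapest is 657 → 606 → 624 → 625 at 34 s.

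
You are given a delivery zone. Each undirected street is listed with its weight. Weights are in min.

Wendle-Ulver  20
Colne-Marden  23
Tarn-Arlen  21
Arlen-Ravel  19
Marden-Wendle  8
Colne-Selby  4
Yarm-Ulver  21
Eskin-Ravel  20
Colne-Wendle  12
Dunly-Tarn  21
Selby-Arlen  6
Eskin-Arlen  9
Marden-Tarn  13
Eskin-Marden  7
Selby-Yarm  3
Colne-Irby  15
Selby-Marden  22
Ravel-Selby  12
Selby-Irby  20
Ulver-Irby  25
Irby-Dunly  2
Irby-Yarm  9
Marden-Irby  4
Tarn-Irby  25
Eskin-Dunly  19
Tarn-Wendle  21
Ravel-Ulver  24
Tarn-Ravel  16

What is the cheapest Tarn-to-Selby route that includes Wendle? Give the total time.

Shortest Tarn→Wendle: Tarn → Wendle = 21
Shortest Wendle→Selby: Wendle → Colne → Selby = 16
Total via Wendle: 21 + 16 = 37 min.

37 min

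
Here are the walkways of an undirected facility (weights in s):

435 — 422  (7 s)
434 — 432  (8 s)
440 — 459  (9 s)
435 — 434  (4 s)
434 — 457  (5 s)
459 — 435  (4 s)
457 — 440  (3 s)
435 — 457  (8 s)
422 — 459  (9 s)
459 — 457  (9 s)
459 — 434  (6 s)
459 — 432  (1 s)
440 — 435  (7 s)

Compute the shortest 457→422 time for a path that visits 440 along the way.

17 s

Shortest 457→440: 457 → 440 = 3
Shortest 440→422: 440 → 435 → 422 = 14
Total via 440: 3 + 14 = 17 s.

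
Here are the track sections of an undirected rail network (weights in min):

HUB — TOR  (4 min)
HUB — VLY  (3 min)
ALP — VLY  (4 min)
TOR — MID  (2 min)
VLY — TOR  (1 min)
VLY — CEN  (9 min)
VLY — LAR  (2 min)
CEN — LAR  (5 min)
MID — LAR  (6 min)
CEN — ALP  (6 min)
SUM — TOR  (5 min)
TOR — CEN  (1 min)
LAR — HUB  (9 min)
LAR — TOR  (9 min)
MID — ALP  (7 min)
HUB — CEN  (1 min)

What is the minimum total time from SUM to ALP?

10 min

Candidate routes:
SUM → TOR → CEN → ALP: 5+1+6 = 12
SUM → TOR → VLY → ALP: 5+1+4 = 10
Cheapest is SUM → TOR → VLY → ALP at 10 min.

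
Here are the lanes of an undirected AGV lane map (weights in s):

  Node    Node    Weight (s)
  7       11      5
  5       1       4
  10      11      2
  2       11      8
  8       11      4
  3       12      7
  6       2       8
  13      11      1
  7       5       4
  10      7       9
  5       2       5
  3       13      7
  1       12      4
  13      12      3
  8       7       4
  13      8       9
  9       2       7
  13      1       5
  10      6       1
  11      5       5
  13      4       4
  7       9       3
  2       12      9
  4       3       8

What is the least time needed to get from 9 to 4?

Compare a few routes:
9 → 7 → 11 → 13 → 4: 3+5+1+4 = 13
9 → 7 → 8 → 11 → 13 → 4: 3+4+4+1+4 = 16
The minimum is 13 s via 9 → 7 → 11 → 13 → 4.

13 s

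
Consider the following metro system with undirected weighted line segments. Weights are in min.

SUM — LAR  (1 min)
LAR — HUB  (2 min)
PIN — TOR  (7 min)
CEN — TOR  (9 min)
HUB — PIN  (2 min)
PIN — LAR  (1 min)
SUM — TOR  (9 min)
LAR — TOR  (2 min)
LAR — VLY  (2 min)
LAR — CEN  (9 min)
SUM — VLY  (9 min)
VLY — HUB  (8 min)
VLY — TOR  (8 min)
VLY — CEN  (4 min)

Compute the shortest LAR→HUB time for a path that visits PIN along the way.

Shortest LAR→PIN: LAR → PIN = 1
Best PIN to HUB: PIN → HUB costing 2
Total via PIN: 1 + 2 = 3 min.

3 min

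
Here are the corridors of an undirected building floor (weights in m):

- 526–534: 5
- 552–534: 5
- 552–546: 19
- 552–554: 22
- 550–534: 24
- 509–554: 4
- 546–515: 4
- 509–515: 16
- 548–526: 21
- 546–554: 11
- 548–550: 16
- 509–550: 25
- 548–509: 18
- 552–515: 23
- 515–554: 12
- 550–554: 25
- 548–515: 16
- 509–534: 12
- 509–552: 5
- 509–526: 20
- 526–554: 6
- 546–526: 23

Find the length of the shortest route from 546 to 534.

22 m

Settle nodes by increasing distance from 546:
546: 0
515: 4  (via 546)
554: 11  (via 546)
509: 15  (via 554)
526: 17  (via 554)
552: 19  (via 546)
548: 20  (via 515)
534: 22  (via 526)
Shortest route: 546–554–526–534 = 22 m.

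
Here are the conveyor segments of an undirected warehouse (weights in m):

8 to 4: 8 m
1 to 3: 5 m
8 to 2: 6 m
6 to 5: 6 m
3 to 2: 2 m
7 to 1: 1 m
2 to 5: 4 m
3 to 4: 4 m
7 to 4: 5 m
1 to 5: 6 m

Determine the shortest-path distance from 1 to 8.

Candidate routes:
1 - 7 - 4 - 8: 1+5+8 = 14
1 - 5 - 2 - 8: 6+4+6 = 16
1 - 3 - 2 - 8: 5+2+6 = 13
Cheapest is 1 - 3 - 2 - 8 at 13 m.

13 m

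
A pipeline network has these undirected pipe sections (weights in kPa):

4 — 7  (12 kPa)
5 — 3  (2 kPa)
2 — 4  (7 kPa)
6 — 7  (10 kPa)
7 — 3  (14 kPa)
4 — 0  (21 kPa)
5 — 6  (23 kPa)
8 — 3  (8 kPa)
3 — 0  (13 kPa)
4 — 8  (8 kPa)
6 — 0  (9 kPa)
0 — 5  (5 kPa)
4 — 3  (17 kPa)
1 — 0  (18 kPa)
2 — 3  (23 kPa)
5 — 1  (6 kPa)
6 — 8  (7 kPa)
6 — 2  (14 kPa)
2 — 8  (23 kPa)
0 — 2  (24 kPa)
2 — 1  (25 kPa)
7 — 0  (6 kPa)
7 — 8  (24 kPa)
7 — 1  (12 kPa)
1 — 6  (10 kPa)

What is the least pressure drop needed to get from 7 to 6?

Shortest distances from 7:
7: 0
0: 6  (via 7)
6: 10  (via 7)
Shortest route: 7 → 6 = 10 kPa.

10 kPa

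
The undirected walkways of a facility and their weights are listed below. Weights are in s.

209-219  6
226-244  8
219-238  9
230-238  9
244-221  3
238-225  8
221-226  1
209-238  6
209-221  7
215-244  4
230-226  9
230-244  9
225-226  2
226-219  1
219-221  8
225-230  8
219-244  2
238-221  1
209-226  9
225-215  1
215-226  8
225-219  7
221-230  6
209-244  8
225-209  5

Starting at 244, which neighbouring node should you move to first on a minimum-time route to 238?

Enumerating some paths:
244 → 221 → 238: 3+1 = 4
244 → 226 → 221 → 238: 8+1+1 = 10
244 → 219 → 226 → 221 → 238: 2+1+1+1 = 5
244 → 215 → 225 → 226 → 221 → 238: 4+1+2+1+1 = 9
The minimum is 4 s via 244 → 221 → 238.
So from 244 the first move is to 221.

221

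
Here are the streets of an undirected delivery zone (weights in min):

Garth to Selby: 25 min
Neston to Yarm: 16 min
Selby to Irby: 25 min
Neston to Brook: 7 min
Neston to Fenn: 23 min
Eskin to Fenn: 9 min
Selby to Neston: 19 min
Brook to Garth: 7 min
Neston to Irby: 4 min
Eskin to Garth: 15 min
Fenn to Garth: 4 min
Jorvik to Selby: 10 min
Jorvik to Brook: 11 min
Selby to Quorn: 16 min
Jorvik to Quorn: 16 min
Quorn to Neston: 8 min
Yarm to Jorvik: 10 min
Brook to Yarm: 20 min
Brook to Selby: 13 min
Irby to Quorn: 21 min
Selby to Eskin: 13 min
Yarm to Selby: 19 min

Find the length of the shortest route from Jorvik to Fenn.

Compare a few routes:
Jorvik - Selby - Eskin - Fenn: 10+13+9 = 32
Jorvik - Brook - Garth - Fenn: 11+7+4 = 22
The minimum is 22 min via Jorvik - Brook - Garth - Fenn.

22 min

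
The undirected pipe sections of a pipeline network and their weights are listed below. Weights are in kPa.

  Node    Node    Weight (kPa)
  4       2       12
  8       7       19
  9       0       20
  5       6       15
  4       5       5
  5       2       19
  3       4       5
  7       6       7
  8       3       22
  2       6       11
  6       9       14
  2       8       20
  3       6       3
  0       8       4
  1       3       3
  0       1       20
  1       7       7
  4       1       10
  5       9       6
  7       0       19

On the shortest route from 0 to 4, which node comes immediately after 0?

Candidate routes:
0 → 1 → 3 → 4: 20+3+5 = 28
0 → 1 → 4: 20+10 = 30
Cheapest is 0 → 1 → 3 → 4 at 28 kPa.
So from 0 the first move is to 1.

1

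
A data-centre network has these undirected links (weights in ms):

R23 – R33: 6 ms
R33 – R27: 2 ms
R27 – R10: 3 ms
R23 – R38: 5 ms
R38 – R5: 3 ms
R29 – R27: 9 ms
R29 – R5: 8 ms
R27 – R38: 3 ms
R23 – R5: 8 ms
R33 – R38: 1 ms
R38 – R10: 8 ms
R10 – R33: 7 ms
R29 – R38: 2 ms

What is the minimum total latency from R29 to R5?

5 ms

Enumerating some paths:
R29 → R38 → R5: 2+3 = 5
R29 → R5: 8 = 8
The minimum is 5 ms via R29 → R38 → R5.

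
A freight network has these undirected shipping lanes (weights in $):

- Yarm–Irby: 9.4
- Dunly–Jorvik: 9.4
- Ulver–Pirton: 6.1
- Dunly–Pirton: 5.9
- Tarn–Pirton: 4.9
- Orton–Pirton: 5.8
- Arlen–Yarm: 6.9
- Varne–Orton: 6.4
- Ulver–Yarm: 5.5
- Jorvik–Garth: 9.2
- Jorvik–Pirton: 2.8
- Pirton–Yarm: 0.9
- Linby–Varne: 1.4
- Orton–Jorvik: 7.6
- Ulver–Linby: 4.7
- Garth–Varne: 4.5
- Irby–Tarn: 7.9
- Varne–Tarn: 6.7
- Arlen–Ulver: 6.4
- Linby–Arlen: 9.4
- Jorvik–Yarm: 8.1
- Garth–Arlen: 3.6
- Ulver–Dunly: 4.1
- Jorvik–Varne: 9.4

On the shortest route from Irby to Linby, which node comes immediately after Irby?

Tarn

Compare a few routes:
Irby - Tarn - Varne - Linby: 7.9+6.7+1.4 = 16
Irby - Yarm - Ulver - Linby: 9.4+5.5+4.7 = 19.6
The minimum is $16 via Irby - Tarn - Varne - Linby.
So from Irby the first move is to Tarn.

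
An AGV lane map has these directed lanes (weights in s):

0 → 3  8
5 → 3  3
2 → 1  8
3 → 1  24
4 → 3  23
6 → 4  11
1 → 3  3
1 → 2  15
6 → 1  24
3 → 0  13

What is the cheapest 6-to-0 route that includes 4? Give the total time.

Shortest 6→4: 6 → 4 = 11
Shortest 4→0: 4 → 3 → 0 = 36
Total via 4: 11 + 36 = 47 s.

47 s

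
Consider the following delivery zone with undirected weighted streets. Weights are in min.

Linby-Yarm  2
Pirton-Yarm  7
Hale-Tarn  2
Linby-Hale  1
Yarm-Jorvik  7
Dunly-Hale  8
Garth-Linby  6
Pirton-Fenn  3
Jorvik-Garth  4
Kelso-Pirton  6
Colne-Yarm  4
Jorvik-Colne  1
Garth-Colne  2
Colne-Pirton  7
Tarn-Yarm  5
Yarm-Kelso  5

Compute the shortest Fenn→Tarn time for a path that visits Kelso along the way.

Shortest Fenn→Kelso: Fenn–Pirton–Kelso = 9
Shortest Kelso→Tarn: Kelso–Yarm–Tarn = 10
Total via Kelso: 9 + 10 = 19 min.

19 min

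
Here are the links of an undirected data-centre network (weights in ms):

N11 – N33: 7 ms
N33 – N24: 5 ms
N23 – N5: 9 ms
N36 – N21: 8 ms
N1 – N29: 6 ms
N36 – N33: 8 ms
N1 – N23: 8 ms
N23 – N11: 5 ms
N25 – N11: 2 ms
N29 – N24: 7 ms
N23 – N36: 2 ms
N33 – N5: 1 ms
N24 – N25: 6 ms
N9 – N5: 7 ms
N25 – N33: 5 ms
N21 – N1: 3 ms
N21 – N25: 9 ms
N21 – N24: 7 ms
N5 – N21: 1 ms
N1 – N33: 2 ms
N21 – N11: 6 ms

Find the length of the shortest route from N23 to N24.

Shortest distances from N23:
N23: 0
N36: 2  (via N23)
N11: 5  (via N23)
N25: 7  (via N11)
N1: 8  (via N23)
N5: 9  (via N23)
N21: 10  (via N36)
N33: 10  (via N36)
N24: 13  (via N25)
Shortest route: N23–N11–N25–N24 = 13 ms.

13 ms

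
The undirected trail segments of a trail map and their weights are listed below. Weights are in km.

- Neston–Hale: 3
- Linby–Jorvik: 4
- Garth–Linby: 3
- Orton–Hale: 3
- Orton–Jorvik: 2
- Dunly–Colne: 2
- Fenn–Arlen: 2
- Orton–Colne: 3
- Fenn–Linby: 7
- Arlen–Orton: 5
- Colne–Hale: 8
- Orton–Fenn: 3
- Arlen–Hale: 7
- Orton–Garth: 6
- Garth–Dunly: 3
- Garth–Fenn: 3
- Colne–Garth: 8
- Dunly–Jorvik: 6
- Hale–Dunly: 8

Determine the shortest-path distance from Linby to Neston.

12 km

Shortest distances from Linby:
Linby: 0
Garth: 3  (via Linby)
Jorvik: 4  (via Linby)
Dunly: 6  (via Garth)
Orton: 6  (via Jorvik)
Fenn: 6  (via Garth)
Arlen: 8  (via Fenn)
Colne: 8  (via Dunly)
Hale: 9  (via Orton)
Neston: 12  (via Hale)
Shortest route: Linby–Jorvik–Orton–Hale–Neston = 12 km.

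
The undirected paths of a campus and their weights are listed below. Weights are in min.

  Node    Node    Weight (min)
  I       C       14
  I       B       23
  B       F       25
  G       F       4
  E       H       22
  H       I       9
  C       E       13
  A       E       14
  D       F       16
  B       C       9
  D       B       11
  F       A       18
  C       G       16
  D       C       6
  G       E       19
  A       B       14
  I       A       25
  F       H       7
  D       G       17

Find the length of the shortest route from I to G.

20 min

Enumerating some paths:
I - H - F - G: 9+7+4 = 20
I - C - G: 14+16 = 30
I - C - D - G: 14+6+17 = 37
The minimum is 20 min via I - H - F - G.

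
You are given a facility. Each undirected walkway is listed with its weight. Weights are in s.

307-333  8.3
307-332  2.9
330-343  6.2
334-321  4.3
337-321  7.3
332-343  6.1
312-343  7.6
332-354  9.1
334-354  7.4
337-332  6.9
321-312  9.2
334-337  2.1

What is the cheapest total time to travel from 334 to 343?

Shortest distances from 334:
334: 0
337: 2.1  (via 334)
321: 4.3  (via 334)
354: 7.4  (via 334)
332: 9  (via 337)
307: 11.9  (via 332)
312: 13.5  (via 321)
343: 15.1  (via 332)
Shortest route: 334–337–332–343 = 15.1 s.

15.1 s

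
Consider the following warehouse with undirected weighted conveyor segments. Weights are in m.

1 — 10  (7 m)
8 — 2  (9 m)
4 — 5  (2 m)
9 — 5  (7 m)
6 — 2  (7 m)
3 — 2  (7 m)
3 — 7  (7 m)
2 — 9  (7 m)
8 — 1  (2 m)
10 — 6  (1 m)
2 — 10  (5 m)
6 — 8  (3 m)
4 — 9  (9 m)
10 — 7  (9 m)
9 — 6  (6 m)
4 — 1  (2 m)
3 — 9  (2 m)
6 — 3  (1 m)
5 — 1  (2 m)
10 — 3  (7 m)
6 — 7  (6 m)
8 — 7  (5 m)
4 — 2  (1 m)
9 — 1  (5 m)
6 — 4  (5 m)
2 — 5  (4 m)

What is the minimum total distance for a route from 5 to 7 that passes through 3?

15 m

Best 5 to 3: 5 → 4 → 6 → 3 costing 8
Best 3 to 7: 3 → 7 costing 7
Total via 3: 8 + 7 = 15 m.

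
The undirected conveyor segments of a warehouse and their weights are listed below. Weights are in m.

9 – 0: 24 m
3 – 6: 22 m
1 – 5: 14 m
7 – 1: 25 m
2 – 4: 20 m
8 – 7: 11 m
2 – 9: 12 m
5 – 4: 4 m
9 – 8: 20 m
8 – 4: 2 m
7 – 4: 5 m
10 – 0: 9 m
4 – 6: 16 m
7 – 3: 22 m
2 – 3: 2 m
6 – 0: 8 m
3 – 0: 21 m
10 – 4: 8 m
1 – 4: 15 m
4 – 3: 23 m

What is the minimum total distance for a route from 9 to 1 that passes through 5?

40 m

Shortest 9→5: 9–8–4–5 = 26
Best 5 to 1: 5–1 costing 14
Total via 5: 26 + 14 = 40 m.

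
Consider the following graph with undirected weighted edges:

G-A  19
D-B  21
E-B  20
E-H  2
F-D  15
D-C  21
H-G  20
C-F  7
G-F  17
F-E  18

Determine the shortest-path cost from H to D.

Candidate routes:
H–E–B–D: 2+20+21 = 43
H–E–F–D: 2+18+15 = 35
The minimum is 35 via H–E–F–D.

35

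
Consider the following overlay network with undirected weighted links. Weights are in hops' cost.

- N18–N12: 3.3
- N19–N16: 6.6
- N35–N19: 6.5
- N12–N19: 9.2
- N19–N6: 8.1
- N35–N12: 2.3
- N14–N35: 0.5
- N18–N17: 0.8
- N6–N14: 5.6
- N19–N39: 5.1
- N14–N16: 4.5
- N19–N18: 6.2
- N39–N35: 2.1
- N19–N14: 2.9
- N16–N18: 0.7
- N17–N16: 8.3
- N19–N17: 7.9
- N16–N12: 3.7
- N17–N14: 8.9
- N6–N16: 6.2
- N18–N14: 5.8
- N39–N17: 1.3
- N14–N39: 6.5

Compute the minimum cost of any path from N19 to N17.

Settle nodes by increasing distance from N19:
N19: 0
N14: 2.9  (via N19)
N35: 3.4  (via N14)
N39: 5.1  (via N19)
N12: 5.7  (via N35)
N18: 6.2  (via N19)
N17: 6.4  (via N39)
Shortest route: N19 → N39 → N17 = 6.4 hops' cost.

6.4 hops' cost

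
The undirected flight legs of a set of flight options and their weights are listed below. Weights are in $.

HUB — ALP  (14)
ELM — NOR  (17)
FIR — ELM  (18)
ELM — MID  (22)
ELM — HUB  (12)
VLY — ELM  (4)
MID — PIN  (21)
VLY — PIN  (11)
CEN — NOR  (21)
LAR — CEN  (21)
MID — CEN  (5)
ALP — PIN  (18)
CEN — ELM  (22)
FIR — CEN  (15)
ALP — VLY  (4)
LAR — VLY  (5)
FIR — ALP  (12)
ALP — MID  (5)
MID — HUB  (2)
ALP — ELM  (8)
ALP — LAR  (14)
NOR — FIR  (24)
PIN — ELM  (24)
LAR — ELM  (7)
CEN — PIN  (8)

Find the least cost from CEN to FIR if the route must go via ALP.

$22

Shortest CEN→ALP: CEN–MID–ALP = 10
Best ALP to FIR: ALP–FIR costing 12
Total via ALP: 10 + 12 = $22.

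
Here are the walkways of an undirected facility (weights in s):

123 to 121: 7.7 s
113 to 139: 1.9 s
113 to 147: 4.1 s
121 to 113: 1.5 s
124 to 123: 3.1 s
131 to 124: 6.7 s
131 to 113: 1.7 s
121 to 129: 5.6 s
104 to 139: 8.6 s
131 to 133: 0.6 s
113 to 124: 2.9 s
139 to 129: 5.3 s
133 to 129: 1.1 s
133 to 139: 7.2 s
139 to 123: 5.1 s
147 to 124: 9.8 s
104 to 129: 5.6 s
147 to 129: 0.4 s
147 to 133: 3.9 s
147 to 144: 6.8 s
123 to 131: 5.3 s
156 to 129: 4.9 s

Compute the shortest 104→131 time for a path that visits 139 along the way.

Best 104 to 139: 104–139 costing 8.6
Shortest 139→131: 139–113–131 = 3.6
Total via 139: 8.6 + 3.6 = 12.2 s.

12.2 s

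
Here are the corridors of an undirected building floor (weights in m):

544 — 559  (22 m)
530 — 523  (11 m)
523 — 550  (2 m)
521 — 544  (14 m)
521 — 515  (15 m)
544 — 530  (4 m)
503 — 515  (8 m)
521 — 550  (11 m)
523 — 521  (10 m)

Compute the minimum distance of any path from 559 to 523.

37 m

Candidate routes:
559 → 544 → 530 → 523: 22+4+11 = 37
559 → 544 → 521 → 523: 22+14+10 = 46
Cheapest is 559 → 544 → 530 → 523 at 37 m.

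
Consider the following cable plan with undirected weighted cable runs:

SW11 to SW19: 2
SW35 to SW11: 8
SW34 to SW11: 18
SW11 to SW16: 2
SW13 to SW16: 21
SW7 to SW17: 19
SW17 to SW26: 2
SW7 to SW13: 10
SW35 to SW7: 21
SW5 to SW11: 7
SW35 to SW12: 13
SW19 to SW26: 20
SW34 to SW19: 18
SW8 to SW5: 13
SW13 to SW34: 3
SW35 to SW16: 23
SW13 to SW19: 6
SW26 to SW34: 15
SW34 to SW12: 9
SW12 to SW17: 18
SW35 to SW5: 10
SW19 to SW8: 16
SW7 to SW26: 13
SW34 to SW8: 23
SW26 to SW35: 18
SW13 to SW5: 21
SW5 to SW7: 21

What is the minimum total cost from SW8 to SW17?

38

Compare a few routes:
SW8 - SW19 - SW26 - SW17: 16+20+2 = 38
SW8 - SW19 - SW13 - SW34 - SW26 - SW17: 16+6+3+15+2 = 42
SW8 - SW34 - SW26 - SW17: 23+15+2 = 40
The minimum is 38 via SW8 - SW19 - SW26 - SW17.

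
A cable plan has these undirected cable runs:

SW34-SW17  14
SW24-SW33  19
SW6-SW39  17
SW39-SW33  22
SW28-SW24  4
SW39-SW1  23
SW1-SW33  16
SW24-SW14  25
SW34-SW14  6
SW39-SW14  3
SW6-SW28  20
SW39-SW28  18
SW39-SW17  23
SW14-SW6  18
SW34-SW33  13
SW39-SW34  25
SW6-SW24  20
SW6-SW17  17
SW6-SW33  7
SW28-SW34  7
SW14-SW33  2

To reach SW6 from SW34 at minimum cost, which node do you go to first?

Candidate routes:
SW34 - SW33 - SW6: 13+7 = 20
SW34 - SW14 - SW33 - SW6: 6+2+7 = 15
SW34 - SW14 - SW6: 6+18 = 24
Cheapest is SW34 - SW14 - SW33 - SW6 at 15.
So from SW34 the first move is to SW14.

SW14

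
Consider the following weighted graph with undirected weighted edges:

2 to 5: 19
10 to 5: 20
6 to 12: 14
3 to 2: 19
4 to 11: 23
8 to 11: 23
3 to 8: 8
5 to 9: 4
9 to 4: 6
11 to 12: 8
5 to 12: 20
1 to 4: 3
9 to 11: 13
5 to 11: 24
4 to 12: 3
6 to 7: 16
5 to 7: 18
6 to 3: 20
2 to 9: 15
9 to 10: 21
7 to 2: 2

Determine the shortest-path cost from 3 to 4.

37

Enumerating some paths:
3 - 8 - 11 - 12 - 4: 8+23+8+3 = 42
3 - 6 - 12 - 4: 20+14+3 = 37
3 - 2 - 9 - 4: 19+15+6 = 40
Cheapest is 3 - 6 - 12 - 4 at 37.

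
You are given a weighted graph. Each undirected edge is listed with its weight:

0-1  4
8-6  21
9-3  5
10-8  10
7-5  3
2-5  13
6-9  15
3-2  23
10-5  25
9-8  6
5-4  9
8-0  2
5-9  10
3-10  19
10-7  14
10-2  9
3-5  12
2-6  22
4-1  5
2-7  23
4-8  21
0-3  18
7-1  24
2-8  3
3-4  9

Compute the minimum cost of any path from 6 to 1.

Candidate routes:
6–2–8–0–1: 22+3+2+4 = 31
6–9–3–4–1: 15+5+9+5 = 34
6–8–0–1: 21+2+4 = 27
6–9–5–4–1: 15+10+9+5 = 39
Cheapest is 6–8–0–1 at 27.

27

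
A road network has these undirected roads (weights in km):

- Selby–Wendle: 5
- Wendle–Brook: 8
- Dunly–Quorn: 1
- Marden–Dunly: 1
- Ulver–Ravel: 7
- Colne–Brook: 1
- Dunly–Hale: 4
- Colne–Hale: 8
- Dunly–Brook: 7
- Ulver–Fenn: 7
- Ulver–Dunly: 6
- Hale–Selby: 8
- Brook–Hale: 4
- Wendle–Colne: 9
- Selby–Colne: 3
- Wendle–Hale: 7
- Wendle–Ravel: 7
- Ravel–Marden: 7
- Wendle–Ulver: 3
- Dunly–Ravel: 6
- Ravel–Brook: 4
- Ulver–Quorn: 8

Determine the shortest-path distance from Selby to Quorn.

12 km

Compare a few routes:
Selby - Hale - Dunly - Quorn: 8+4+1 = 13
Selby - Colne - Brook - Dunly - Quorn: 3+1+7+1 = 12
Selby - Colne - Brook - Hale - Dunly - Quorn: 3+1+4+4+1 = 13
The minimum is 12 km via Selby - Colne - Brook - Dunly - Quorn.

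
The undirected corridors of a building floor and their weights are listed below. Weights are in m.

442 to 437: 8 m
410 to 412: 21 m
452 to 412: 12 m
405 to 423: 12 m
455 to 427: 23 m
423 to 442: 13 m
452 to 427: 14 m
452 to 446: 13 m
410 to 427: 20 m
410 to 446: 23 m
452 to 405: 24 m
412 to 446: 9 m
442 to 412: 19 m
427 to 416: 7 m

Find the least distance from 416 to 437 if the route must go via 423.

Best 416 to 423: 416–427–452–405–423 costing 57
Best 423 to 437: 423–442–437 costing 21
Total via 423: 57 + 21 = 78 m.

78 m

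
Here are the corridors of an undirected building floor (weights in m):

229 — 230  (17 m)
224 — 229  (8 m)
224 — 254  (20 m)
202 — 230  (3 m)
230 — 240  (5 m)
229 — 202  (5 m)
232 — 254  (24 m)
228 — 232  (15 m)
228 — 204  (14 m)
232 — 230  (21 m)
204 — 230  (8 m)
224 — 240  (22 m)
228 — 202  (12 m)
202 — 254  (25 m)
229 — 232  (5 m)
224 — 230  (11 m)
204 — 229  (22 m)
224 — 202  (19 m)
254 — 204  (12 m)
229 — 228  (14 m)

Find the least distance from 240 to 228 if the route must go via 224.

38 m

Shortest 240→224: 240 → 230 → 224 = 16
Shortest 224→228: 224 → 229 → 228 = 22
Total via 224: 16 + 22 = 38 m.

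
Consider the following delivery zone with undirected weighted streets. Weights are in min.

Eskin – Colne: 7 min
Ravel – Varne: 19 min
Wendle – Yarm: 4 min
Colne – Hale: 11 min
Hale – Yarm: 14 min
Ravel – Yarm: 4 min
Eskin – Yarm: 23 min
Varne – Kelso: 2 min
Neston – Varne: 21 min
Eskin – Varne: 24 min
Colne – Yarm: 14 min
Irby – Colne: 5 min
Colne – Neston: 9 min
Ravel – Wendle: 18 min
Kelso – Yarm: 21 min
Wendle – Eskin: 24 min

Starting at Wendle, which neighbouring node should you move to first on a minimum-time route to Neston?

Yarm

Compare a few routes:
Wendle → Yarm → Hale → Colne → Neston: 4+14+11+9 = 38
Wendle → Yarm → Colne → Neston: 4+14+9 = 27
The minimum is 27 min via Wendle → Yarm → Colne → Neston.
So from Wendle the first move is to Yarm.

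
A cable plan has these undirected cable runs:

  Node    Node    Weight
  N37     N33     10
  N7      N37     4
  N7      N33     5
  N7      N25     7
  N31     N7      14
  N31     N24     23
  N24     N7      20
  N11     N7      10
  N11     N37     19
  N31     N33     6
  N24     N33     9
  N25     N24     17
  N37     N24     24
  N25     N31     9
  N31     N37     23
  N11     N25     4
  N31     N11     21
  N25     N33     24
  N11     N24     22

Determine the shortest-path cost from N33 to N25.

12

Candidate routes:
N33 - N7 - N25: 5+7 = 12
N33 - N31 - N25: 6+9 = 15
The minimum is 12 via N33 - N7 - N25.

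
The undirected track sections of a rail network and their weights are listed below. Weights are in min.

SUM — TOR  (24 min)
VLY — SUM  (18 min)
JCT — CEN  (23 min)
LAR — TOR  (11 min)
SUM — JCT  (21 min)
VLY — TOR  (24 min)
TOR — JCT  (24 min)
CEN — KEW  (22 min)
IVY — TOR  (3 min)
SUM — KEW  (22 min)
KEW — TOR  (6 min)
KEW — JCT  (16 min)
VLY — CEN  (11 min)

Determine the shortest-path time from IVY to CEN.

Compare a few routes:
IVY → TOR → KEW → CEN: 3+6+22 = 31
IVY → TOR → KEW → JCT → CEN: 3+6+16+23 = 48
IVY → TOR → VLY → CEN: 3+24+11 = 38
The minimum is 31 min via IVY → TOR → KEW → CEN.

31 min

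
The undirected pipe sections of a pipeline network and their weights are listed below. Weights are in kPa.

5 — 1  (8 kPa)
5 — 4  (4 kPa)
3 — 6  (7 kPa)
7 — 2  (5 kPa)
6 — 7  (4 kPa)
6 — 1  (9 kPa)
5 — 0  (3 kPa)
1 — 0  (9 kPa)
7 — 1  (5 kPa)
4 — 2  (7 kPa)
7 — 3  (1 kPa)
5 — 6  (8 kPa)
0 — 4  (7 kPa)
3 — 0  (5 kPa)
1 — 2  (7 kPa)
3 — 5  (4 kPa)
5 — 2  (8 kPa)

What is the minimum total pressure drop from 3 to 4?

Candidate routes:
3–5–4: 4+4 = 8
3–0–5–4: 5+3+4 = 12
3–0–4: 5+7 = 12
Cheapest is 3–5–4 at 8 kPa.

8 kPa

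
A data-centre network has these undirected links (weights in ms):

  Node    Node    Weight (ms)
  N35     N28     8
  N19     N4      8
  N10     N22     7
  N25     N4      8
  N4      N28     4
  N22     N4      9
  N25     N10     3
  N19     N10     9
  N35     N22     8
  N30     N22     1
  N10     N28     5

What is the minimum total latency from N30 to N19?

Running Dijkstra from N30:
N30: 0
N22: 1  (via N30)
N10: 8  (via N22)
N35: 9  (via N22)
N4: 10  (via N22)
N25: 11  (via N10)
N28: 13  (via N10)
N19: 17  (via N10)
Shortest route: N30–N22–N10–N19 = 17 ms.

17 ms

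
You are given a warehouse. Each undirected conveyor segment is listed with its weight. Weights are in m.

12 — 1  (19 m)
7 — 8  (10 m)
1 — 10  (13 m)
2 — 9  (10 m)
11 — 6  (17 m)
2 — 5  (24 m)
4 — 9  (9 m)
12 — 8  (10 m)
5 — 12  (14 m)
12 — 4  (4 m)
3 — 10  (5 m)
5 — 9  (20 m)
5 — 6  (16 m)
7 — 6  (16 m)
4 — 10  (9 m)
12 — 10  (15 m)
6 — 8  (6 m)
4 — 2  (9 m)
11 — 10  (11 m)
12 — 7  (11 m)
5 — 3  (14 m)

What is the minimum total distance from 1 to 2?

Enumerating some paths:
1 → 10 → 4 → 2: 13+9+9 = 31
1 → 10 → 12 → 4 → 2: 13+15+4+9 = 41
1 → 10 → 4 → 9 → 2: 13+9+9+10 = 41
1 → 12 → 4 → 2: 19+4+9 = 32
The minimum is 31 m via 1 → 10 → 4 → 2.

31 m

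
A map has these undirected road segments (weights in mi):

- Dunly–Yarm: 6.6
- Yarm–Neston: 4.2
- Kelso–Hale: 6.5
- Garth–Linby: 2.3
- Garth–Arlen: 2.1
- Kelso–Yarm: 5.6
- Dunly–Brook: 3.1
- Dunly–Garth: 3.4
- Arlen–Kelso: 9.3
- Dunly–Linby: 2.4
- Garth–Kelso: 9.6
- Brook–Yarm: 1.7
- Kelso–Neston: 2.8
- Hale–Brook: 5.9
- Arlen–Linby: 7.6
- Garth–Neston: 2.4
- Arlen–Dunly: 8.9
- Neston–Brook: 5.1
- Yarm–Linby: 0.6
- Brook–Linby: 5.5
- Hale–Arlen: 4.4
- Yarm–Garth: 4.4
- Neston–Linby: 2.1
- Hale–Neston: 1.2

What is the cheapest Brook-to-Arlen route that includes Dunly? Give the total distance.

Best Brook to Dunly: Brook–Dunly costing 3.1
Shortest Dunly→Arlen: Dunly–Garth–Arlen = 5.5
Total via Dunly: 3.1 + 5.5 = 8.6 mi.

8.6 mi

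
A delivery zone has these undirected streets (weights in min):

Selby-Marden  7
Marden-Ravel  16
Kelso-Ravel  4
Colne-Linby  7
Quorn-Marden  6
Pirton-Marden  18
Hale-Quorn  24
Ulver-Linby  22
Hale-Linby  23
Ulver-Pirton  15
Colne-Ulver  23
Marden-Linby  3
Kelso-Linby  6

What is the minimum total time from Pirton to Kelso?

Candidate routes:
Pirton → Marden → Linby → Kelso: 18+3+6 = 27
Pirton → Marden → Ravel → Kelso: 18+16+4 = 38
Pirton → Ulver → Linby → Kelso: 15+22+6 = 43
Cheapest is Pirton → Marden → Linby → Kelso at 27 min.

27 min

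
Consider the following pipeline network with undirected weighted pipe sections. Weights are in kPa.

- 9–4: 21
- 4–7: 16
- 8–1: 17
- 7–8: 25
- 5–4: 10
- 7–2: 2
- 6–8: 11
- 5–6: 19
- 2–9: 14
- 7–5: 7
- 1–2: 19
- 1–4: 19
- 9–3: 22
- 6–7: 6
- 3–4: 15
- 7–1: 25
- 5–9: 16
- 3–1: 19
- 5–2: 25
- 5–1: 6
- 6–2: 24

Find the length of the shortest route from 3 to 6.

37 kPa

Candidate routes:
3–1–5–7–6: 19+6+7+6 = 38
3–4–7–6: 15+16+6 = 37
3–4–5–7–6: 15+10+7+6 = 38
Cheapest is 3–4–7–6 at 37 kPa.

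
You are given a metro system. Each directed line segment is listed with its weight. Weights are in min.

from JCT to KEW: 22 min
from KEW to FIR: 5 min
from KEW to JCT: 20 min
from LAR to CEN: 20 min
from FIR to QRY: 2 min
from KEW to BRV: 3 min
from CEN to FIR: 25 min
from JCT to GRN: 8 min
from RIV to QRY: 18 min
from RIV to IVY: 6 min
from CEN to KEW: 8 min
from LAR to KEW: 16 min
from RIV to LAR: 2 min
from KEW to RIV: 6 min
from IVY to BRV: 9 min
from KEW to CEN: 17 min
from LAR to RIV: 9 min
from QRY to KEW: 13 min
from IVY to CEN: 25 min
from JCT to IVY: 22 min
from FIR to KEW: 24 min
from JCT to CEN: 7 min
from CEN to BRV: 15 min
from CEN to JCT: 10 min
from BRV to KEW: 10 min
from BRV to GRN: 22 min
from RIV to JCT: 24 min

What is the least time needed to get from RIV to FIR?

23 min

Shortest distances from RIV:
RIV: 0
LAR: 2  (via RIV)
IVY: 6  (via RIV)
BRV: 15  (via IVY)
KEW: 18  (via LAR)
QRY: 18  (via RIV)
CEN: 22  (via LAR)
FIR: 23  (via KEW)
Shortest route: RIV–LAR–KEW–FIR = 23 min.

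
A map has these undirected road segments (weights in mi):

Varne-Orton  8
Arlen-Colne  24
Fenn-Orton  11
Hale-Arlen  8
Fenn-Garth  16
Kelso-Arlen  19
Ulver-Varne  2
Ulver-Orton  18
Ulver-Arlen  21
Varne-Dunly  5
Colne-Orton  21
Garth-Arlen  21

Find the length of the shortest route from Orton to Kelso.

Shortest distances from Orton:
Orton: 0
Varne: 8  (via Orton)
Ulver: 10  (via Varne)
Fenn: 11  (via Orton)
Dunly: 13  (via Varne)
Colne: 21  (via Orton)
Garth: 27  (via Fenn)
Arlen: 31  (via Ulver)
Hale: 39  (via Arlen)
Kelso: 50  (via Arlen)
Shortest route: Orton → Varne → Ulver → Arlen → Kelso = 50 mi.

50 mi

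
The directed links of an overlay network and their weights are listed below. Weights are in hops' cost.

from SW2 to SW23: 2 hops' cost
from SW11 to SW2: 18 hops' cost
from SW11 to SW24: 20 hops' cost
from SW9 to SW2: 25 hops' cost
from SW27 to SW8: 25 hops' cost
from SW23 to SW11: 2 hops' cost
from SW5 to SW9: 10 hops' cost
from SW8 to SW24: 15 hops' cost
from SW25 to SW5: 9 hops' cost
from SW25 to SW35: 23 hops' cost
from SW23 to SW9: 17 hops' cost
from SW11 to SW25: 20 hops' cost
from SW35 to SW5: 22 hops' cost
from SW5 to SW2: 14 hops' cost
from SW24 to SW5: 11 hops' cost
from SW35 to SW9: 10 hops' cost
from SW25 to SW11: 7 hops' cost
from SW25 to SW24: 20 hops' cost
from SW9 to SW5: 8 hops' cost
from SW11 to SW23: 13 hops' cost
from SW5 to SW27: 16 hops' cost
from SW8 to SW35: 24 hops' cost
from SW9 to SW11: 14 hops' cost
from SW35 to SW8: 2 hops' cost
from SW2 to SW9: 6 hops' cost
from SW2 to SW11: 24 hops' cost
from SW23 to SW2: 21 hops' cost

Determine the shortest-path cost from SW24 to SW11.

Compare a few routes:
SW24–SW5–SW2–SW9–SW11: 11+14+6+14 = 45
SW24–SW5–SW9–SW11: 11+10+14 = 35
SW24–SW5–SW2–SW23–SW11: 11+14+2+2 = 29
Cheapest is SW24–SW5–SW2–SW23–SW11 at 29 hops' cost.

29 hops' cost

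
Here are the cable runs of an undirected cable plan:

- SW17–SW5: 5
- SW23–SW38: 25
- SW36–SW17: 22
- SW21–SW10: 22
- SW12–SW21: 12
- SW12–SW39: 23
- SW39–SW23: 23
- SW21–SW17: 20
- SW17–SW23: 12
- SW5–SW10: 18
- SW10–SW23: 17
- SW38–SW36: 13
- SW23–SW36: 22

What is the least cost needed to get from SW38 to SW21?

55

Candidate routes:
SW38 - SW36 - SW17 - SW21: 13+22+20 = 55
SW38 - SW23 - SW17 - SW21: 25+12+20 = 57
SW38 - SW23 - SW10 - SW21: 25+17+22 = 64
Cheapest is SW38 - SW36 - SW17 - SW21 at 55.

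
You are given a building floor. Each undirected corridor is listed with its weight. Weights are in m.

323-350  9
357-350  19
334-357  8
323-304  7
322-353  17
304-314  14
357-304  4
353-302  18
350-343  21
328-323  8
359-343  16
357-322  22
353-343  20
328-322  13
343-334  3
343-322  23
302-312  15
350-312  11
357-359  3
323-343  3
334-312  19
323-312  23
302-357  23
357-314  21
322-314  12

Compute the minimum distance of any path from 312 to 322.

41 m

Candidate routes:
312–323–328–322: 23+8+13 = 44
312–334–343–322: 19+3+23 = 45
312–350–323–328–322: 11+9+8+13 = 41
The minimum is 41 m via 312–350–323–328–322.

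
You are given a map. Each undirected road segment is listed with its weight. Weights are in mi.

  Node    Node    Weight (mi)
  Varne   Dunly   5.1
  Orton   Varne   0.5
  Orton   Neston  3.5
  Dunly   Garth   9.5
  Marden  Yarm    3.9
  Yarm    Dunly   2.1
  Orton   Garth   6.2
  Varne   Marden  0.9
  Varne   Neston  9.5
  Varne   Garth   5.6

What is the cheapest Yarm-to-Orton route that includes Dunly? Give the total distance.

7.7 mi

Best Yarm to Dunly: Yarm → Dunly costing 2.1
Best Dunly to Orton: Dunly → Varne → Orton costing 5.6
Total via Dunly: 2.1 + 5.6 = 7.7 mi.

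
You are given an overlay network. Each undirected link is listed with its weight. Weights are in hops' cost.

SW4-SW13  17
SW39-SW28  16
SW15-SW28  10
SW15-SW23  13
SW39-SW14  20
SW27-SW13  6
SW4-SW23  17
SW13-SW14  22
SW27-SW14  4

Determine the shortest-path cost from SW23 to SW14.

Compare a few routes:
SW23 → SW4 → SW13 → SW14: 17+17+22 = 56
SW23 → SW4 → SW13 → SW27 → SW14: 17+17+6+4 = 44
SW23 → SW15 → SW28 → SW39 → SW14: 13+10+16+20 = 59
Cheapest is SW23 → SW4 → SW13 → SW27 → SW14 at 44 hops' cost.

44 hops' cost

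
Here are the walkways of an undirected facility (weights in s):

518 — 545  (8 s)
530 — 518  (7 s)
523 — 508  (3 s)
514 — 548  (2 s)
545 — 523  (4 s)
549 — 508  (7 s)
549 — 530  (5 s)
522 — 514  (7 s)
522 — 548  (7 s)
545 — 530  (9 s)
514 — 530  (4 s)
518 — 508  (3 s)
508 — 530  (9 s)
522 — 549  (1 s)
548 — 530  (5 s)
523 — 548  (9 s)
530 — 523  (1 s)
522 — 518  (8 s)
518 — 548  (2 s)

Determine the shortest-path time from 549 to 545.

10 s

Running Dijkstra from 549:
549: 0
522: 1  (via 549)
530: 5  (via 549)
523: 6  (via 530)
508: 7  (via 549)
548: 8  (via 522)
514: 8  (via 522)
518: 9  (via 522)
545: 10  (via 523)
Shortest route: 549 → 530 → 523 → 545 = 10 s.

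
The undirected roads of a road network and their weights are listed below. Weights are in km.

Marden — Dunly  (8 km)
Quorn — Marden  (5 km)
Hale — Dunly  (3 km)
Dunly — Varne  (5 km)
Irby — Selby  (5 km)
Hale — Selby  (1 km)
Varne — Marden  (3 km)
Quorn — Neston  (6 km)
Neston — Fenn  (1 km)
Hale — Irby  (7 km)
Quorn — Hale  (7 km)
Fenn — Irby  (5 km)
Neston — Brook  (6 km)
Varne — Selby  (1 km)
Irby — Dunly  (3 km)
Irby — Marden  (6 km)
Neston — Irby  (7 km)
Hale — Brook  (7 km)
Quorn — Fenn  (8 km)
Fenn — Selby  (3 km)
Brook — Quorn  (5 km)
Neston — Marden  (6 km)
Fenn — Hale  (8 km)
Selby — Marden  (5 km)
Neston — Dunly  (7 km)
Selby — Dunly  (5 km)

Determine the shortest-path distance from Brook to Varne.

Enumerating some paths:
Brook → Hale → Selby → Varne: 7+1+1 = 9
Brook → Quorn → Marden → Varne: 5+5+3 = 13
Brook → Neston → Fenn → Selby → Varne: 6+1+3+1 = 11
The minimum is 9 km via Brook → Hale → Selby → Varne.

9 km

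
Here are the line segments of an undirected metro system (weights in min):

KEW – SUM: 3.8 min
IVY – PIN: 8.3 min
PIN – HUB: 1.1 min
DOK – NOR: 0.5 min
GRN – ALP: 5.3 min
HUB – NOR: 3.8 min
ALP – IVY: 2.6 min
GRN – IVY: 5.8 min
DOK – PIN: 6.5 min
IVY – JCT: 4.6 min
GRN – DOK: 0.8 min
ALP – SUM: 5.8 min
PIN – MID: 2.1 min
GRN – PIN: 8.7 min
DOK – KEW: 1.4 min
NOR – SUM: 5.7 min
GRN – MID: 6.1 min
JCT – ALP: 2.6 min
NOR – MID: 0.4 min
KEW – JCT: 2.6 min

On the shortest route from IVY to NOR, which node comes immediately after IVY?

Enumerating some paths:
IVY - JCT - KEW - DOK - NOR: 4.6+2.6+1.4+0.5 = 9.1
IVY - GRN - DOK - NOR: 5.8+0.8+0.5 = 7.1
IVY - ALP - GRN - DOK - NOR: 2.6+5.3+0.8+0.5 = 9.2
The minimum is 7.1 min via IVY - GRN - DOK - NOR.
So from IVY the first move is to GRN.

GRN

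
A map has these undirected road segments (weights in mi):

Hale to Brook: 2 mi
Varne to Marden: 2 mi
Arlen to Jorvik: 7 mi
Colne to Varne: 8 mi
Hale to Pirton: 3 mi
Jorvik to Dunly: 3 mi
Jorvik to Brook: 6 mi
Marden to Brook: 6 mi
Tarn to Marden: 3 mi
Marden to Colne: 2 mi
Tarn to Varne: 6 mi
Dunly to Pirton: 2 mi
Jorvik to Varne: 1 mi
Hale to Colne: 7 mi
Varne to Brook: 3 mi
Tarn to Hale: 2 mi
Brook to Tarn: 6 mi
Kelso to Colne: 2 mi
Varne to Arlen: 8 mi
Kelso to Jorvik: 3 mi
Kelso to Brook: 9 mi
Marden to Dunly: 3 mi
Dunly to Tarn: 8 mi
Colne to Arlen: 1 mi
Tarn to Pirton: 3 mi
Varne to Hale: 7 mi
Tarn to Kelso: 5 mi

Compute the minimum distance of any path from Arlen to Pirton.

Settle nodes by increasing distance from Arlen:
Arlen: 0
Colne: 1  (via Arlen)
Kelso: 3  (via Colne)
Marden: 3  (via Colne)
Varne: 5  (via Marden)
Dunly: 6  (via Marden)
Tarn: 6  (via Marden)
Jorvik: 6  (via Kelso)
Hale: 8  (via Colne)
Brook: 8  (via Varne)
Pirton: 8  (via Dunly)
Shortest route: Arlen–Colne–Marden–Dunly–Pirton = 8 mi.

8 mi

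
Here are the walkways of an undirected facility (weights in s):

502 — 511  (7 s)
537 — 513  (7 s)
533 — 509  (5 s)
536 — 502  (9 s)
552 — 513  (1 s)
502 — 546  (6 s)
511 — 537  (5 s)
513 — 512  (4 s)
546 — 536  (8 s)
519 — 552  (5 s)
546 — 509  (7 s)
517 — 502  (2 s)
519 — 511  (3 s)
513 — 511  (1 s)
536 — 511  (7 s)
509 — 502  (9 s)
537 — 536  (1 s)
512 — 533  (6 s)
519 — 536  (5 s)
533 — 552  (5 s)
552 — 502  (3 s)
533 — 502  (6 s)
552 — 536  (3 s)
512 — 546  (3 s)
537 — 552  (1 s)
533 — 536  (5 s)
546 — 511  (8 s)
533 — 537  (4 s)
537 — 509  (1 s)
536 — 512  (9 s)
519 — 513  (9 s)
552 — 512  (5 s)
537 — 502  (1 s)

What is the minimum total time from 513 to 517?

5 s

Shortest distances from 513:
513: 0
552: 1  (via 513)
511: 1  (via 513)
537: 2  (via 552)
509: 3  (via 537)
502: 3  (via 537)
536: 3  (via 537)
519: 4  (via 511)
512: 4  (via 513)
517: 5  (via 502)
Shortest route: 513 → 552 → 537 → 502 → 517 = 5 s.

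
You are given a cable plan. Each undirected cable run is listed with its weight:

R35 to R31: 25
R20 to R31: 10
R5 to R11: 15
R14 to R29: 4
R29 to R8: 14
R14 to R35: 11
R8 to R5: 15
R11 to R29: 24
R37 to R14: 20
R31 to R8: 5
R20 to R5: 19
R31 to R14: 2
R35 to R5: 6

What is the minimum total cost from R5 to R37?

Settle nodes by increasing distance from R5:
R5: 0
R35: 6  (via R5)
R8: 15  (via R5)
R11: 15  (via R5)
R14: 17  (via R35)
R31: 19  (via R14)
R20: 19  (via R5)
R29: 21  (via R14)
R37: 37  (via R14)
Shortest route: R5–R35–R14–R37 = 37.

37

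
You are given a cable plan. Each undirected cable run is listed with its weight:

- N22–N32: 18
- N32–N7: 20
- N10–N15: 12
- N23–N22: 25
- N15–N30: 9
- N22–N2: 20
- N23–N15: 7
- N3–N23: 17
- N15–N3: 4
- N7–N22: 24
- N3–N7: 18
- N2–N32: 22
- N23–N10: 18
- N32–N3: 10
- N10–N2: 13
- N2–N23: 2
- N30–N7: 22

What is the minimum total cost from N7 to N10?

34

Compare a few routes:
N7–N3–N15–N23–N2–N10: 18+4+7+2+13 = 44
N7–N30–N15–N10: 22+9+12 = 43
N7–N3–N15–N10: 18+4+12 = 34
The minimum is 34 via N7–N3–N15–N10.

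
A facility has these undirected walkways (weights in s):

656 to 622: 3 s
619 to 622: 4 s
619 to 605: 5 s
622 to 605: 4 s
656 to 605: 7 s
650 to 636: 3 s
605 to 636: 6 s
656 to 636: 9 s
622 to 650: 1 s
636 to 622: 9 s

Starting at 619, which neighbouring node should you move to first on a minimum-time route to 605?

605

Compare a few routes:
619 - 605: 5 = 5
619 - 622 - 605: 4+4 = 8
The minimum is 5 s via 619 - 605.
So from 619 the first move is to 605.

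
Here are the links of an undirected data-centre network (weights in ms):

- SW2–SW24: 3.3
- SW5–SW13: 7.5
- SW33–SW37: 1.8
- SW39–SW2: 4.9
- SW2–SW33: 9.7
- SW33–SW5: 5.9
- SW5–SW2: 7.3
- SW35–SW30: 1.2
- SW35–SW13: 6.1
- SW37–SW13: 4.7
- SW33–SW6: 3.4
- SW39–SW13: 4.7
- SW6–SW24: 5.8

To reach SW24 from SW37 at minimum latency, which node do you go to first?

Enumerating some paths:
SW37 → SW33 → SW5 → SW2 → SW24: 1.8+5.9+7.3+3.3 = 18.3
SW37 → SW33 → SW2 → SW24: 1.8+9.7+3.3 = 14.8
SW37 → SW13 → SW39 → SW2 → SW24: 4.7+4.7+4.9+3.3 = 17.6
SW37 → SW33 → SW6 → SW24: 1.8+3.4+5.8 = 11
The minimum is 11 ms via SW37 → SW33 → SW6 → SW24.
So from SW37 the first move is to SW33.

SW33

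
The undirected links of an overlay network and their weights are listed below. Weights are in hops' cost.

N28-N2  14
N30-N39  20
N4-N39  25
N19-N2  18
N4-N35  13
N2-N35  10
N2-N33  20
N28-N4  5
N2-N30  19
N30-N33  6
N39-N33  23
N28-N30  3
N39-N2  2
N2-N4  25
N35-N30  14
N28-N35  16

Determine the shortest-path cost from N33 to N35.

20 hops' cost

Enumerating some paths:
N33 - N30 - N28 - N35: 6+3+16 = 25
N33 - N30 - N35: 6+14 = 20
N33 - N30 - N28 - N4 - N35: 6+3+5+13 = 27
Cheapest is N33 - N30 - N35 at 20 hops' cost.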